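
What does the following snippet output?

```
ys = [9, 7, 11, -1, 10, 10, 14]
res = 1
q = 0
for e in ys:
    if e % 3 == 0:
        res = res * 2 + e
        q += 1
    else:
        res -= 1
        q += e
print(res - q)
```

e=9: %3==0, res = 1*2+9 = 11; q=1
e=7: not %3==0, res = 11-1 = 10; q=8
e=11: not %3==0, res = 10-1 = 9; q=19
e=-1: not %3==0, res = 9-1 = 8; q=18
e=10: not %3==0, res = 8-1 = 7; q=28
e=10: not %3==0, res = 7-1 = 6; q=38
e=14: not %3==0, res = 6-1 = 5; q=52
res-q = 5-52 = -47

-47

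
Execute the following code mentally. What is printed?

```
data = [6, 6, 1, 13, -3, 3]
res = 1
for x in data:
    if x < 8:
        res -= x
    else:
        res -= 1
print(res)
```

-13

x=6: <8, res = 1-6 = -5
x=6: <8, res = (-5)-6 = -11
x=1: <8, res = (-11)-1 = -12
x=13: not <8, res = (-12)-1 = -13
x=-3: <8, res = (-13)-(-3) = -10
x=3: <8, res = (-10)-3 = -13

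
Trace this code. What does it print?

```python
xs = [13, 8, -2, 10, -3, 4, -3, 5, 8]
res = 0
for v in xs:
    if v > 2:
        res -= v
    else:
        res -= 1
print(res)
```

v=13: >2, res = 0-13 = -13
v=8: >2, res = (-13)-8 = -21
v=-2: not >2, res = (-21)-1 = -22
v=10: >2, res = (-22)-10 = -32
v=-3: not >2, res = (-32)-1 = -33
v=4: >2, res = (-33)-4 = -37
v=-3: not >2, res = (-37)-1 = -38
v=5: >2, res = (-38)-5 = -43
v=8: >2, res = (-43)-8 = -51

-51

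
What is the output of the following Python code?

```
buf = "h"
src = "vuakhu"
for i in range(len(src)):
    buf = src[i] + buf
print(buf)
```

i=0: prepend 'v' → 'vh'
i=1: prepend 'u' → 'uvh'
i=2: prepend 'a' → 'auvh'
i=3: prepend 'k' → 'kauvh'
i=4: prepend 'h' → 'hkauvh'
i=5: prepend 'u' → 'uhkauvh'

uhkauvh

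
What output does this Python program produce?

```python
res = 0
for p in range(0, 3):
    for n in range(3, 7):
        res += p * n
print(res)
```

54

p=0,n=3: res = 0+0 = 0
p=0,n=4: res = 0+0 = 0
p=0,n=5: res = 0+0 = 0
p=0,n=6: res = 0+0 = 0
p=1,n=3: res = 0+3 = 3
p=1,n=4: res = 3+4 = 7
p=1,n=5: res = 7+5 = 12
p=1,n=6: res = 12+6 = 18
p=2,n=3: res = 18+6 = 24
p=2,n=4: res = 24+8 = 32
p=2,n=5: res = 32+10 = 42
p=2,n=6: res = 42+12 = 54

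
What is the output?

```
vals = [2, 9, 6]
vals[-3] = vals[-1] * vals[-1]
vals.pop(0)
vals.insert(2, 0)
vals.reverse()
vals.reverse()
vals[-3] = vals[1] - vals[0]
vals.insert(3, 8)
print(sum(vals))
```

11

vals[-3] = vals[-1]*vals[-1] = 6*6 = 36 → [36, 9, 6]
pop(0) removes 36 → [9, 6]
insert 0 at 2 → [9, 6, 0]
reverse → [0, 6, 9]
reverse → [9, 6, 0]
vals[-3] = vals[1]-vals[0] = 6-9 = -3 → [-3, 6, 0]
insert 8 at 3 → [-3, 6, 0, 8]
sum = 11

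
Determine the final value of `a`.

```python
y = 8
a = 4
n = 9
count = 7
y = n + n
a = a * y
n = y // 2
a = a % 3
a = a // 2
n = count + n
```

y = 9+9 = 18
a = 4*18 = 72
n = 18//2 = 9
a = 72%3 = 0
a = 0//2 = 0
n = 7+9 = 16

0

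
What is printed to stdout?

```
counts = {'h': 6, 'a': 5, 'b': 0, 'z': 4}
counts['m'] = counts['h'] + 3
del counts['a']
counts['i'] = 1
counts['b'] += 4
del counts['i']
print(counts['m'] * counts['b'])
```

counts['m'] = counts['h']+3 = 9 → {'h': 6, 'a': 5, 'b': 0, 'z': 4, 'm': 9}
del 'a' → {'h': 6, 'b': 0, 'z': 4, 'm': 9}
counts['i'] = 1 → {'h': 6, 'b': 0, 'z': 4, 'm': 9, 'i': 1}
counts['b'] = 0+4 = 4 → {'h': 6, 'b': 4, 'z': 4, 'm': 9, 'i': 1}
del 'i' → {'h': 6, 'b': 4, 'z': 4, 'm': 9}
counts['m']*counts['b'] = 9*4 = 36

36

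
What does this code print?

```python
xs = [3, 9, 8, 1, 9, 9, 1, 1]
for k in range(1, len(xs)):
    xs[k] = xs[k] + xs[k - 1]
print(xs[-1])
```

k=1: xs[1] = 9+3 = 12 → [3, 12, 8, 1, 9, 9, 1, 1]
k=2: xs[2] = 8+12 = 20 → [3, 12, 20, 1, 9, 9, 1, 1]
k=3: xs[3] = 1+20 = 21 → [3, 12, 20, 21, 9, 9, 1, 1]
k=4: xs[4] = 9+21 = 30 → [3, 12, 20, 21, 30, 9, 1, 1]
k=5: xs[5] = 9+30 = 39 → [3, 12, 20, 21, 30, 39, 1, 1]
k=6: xs[6] = 1+39 = 40 → [3, 12, 20, 21, 30, 39, 40, 1]
k=7: xs[7] = 1+40 = 41 → [3, 12, 20, 21, 30, 39, 40, 41]

41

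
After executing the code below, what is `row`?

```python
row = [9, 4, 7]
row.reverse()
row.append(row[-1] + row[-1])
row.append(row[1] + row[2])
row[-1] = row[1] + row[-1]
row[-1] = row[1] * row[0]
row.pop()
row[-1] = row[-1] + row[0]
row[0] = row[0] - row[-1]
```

reverse → [7, 4, 9]
append row[-1]+row[-1] = 9+9 = 18 → [7, 4, 9, 18]
append row[1]+row[2] = 4+9 = 13 → [7, 4, 9, 18, 13]
row[-1] = row[1]+row[-1] = 4+13 = 17 → [7, 4, 9, 18, 17]
row[-1] = row[1]*row[0] = 4*7 = 28 → [7, 4, 9, 18, 28]
pop() removes 28 → [7, 4, 9, 18]
row[-1] = row[-1]+row[0] = 18+7 = 25 → [7, 4, 9, 25]
row[0] = row[0]-row[-1] = 7-25 = -18 → [-18, 4, 9, 25]

[-18, 4, 9, 25]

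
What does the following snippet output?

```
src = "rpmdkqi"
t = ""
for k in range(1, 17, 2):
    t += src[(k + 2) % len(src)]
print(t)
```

k=1: add src[3]='d' → 'd'
k=3: add src[5]='q' → 'dq'
k=5: add src[0]='r' → 'dqr'
k=7: add src[2]='m' → 'dqrm'
k=9: add src[4]='k' → 'dqrmk'
k=11: add src[6]='i' → 'dqrmki'
k=13: add src[1]='p' → 'dqrmkip'
k=15: add src[3]='d' → 'dqrmkipd'

dqrmkipd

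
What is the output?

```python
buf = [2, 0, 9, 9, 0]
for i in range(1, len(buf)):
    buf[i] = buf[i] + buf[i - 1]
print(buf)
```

[2, 2, 11, 20, 20]

i=1: buf[1] = 0+2 = 2 → [2, 2, 9, 9, 0]
i=2: buf[2] = 9+2 = 11 → [2, 2, 11, 9, 0]
i=3: buf[3] = 9+11 = 20 → [2, 2, 11, 20, 0]
i=4: buf[4] = 0+20 = 20 → [2, 2, 11, 20, 20]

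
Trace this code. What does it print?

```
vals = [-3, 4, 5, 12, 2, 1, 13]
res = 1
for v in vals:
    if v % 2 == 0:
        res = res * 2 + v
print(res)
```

50

v=-3: not even
v=4: even, res = 1*2+4 = 6
v=5: not even
v=12: even, res = 6*2+12 = 24
v=2: even, res = 24*2+2 = 50
v=1: not even
v=13: not even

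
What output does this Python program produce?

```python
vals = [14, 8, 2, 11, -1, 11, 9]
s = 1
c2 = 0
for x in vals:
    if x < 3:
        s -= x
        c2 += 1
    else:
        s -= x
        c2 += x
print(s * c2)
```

-2915

x=14: not <3, s = 1-14 = -13; c2=14
x=8: not <3, s = (-13)-8 = -21; c2=22
x=2: <3, s = (-21)-2 = -23; c2=23
x=11: not <3, s = (-23)-11 = -34; c2=34
x=-1: <3, s = (-34)-(-1) = -33; c2=35
x=11: not <3, s = (-33)-11 = -44; c2=46
x=9: not <3, s = (-44)-9 = -53; c2=55
s*c2 = (-53)*55 = -2915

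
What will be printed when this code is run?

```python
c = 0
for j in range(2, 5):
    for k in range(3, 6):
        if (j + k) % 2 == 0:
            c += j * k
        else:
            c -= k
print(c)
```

28

j=2,k=3: odd sum, c = 0-3 = -3
j=2,k=4: even sum, c = (-3)+8 = 5
j=2,k=5: odd sum, c = 5-5 = 0
j=3,k=3: even sum, c = 0+9 = 9
j=3,k=4: odd sum, c = 9-4 = 5
j=3,k=5: even sum, c = 5+15 = 20
j=4,k=3: odd sum, c = 20-3 = 17
j=4,k=4: even sum, c = 17+16 = 33
j=4,k=5: odd sum, c = 33-5 = 28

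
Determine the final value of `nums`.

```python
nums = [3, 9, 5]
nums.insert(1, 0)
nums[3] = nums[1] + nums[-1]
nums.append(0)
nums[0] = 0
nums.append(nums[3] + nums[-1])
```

insert 0 at 1 → [3, 0, 9, 5]
nums[3] = nums[1]+nums[-1] = 0+5 = 5 → [3, 0, 9, 5]
append 0 → [3, 0, 9, 5, 0]
nums[0] = 0 → [0, 0, 9, 5, 0]
append nums[3]+nums[-1] = 5+0 = 5 → [0, 0, 9, 5, 0, 5]

[0, 0, 9, 5, 0, 5]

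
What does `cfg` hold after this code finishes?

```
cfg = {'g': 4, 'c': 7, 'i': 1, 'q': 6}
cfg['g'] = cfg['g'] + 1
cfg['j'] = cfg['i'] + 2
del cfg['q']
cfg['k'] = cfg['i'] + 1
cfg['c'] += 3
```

cfg['g'] = cfg['g']+1 = 5 → {'g': 5, 'c': 7, 'i': 1, 'q': 6}
cfg['j'] = cfg['i']+2 = 3 → {'g': 5, 'c': 7, 'i': 1, 'q': 6, 'j': 3}
del 'q' → {'g': 5, 'c': 7, 'i': 1, 'j': 3}
cfg['k'] = cfg['i']+1 = 2 → {'g': 5, 'c': 7, 'i': 1, 'j': 3, 'k': 2}
cfg['c'] = 7+3 = 10 → {'g': 5, 'c': 10, 'i': 1, 'j': 3, 'k': 2}

{'g': 5, 'c': 10, 'i': 1, 'j': 3, 'k': 2}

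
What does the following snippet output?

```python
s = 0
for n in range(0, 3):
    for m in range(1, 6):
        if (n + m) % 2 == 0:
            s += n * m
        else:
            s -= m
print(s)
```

-3

n=0,m=1: odd sum, s = 0-1 = -1
n=0,m=2: even sum, s = (-1)+0 = -1
n=0,m=3: odd sum, s = (-1)-3 = -4
n=0,m=4: even sum, s = (-4)+0 = -4
n=0,m=5: odd sum, s = (-4)-5 = -9
n=1,m=1: even sum, s = (-9)+1 = -8
n=1,m=2: odd sum, s = (-8)-2 = -10
n=1,m=3: even sum, s = (-10)+3 = -7
n=1,m=4: odd sum, s = (-7)-4 = -11
n=1,m=5: even sum, s = (-11)+5 = -6
n=2,m=1: odd sum, s = (-6)-1 = -7
n=2,m=2: even sum, s = (-7)+4 = -3
n=2,m=3: odd sum, s = (-3)-3 = -6
n=2,m=4: even sum, s = (-6)+8 = 2
n=2,m=5: odd sum, s = 2-5 = -3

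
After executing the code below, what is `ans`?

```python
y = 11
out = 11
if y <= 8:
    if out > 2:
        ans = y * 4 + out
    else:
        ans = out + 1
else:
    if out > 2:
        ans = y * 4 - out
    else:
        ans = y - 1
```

33

y=11, out=11
y <= 8 is False; out > 2 is True
→ ans = y * 4 - out = 33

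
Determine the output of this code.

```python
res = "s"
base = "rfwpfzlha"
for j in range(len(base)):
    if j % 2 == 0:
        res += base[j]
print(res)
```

j=0: add 'r' → 'sr'
j=1: skip
j=2: add 'w' → 'srw'
j=3: skip
j=4: add 'f' → 'srwf'
j=5: skip
j=6: add 'l' → 'srwfl'
j=7: skip
j=8: add 'a' → 'srwfla'

srwfla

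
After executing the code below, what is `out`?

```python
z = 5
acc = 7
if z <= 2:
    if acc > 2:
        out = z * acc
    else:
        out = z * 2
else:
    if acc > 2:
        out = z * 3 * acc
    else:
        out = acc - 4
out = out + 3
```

108

z=5, acc=7
z <= 2 is False; acc > 2 is True
→ out = z * 3 * acc = 105
out = 105+3 = 108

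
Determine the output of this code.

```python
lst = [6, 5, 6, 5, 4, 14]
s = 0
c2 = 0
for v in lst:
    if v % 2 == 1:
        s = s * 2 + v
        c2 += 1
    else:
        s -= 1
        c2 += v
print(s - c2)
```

-25

v=6: not odd, s = 0-1 = -1; c2=6
v=5: odd, s = (-1)*2+5 = 3; c2=7
v=6: not odd, s = 3-1 = 2; c2=13
v=5: odd, s = 2*2+5 = 9; c2=14
v=4: not odd, s = 9-1 = 8; c2=18
v=14: not odd, s = 8-1 = 7; c2=32
s-c2 = 7-32 = -25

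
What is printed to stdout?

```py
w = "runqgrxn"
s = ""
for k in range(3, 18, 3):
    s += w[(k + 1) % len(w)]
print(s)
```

gnnrr

k=3: add w[4]='g' → 'g'
k=6: add w[7]='n' → 'gn'
k=9: add w[2]='n' → 'gnn'
k=12: add w[5]='r' → 'gnnr'
k=15: add w[0]='r' → 'gnnrr'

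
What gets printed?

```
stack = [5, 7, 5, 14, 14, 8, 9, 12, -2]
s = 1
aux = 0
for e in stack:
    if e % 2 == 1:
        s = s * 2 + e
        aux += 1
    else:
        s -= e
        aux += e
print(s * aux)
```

1050

e=5: odd, s = 1*2+5 = 7; aux=1
e=7: odd, s = 7*2+7 = 21; aux=2
e=5: odd, s = 21*2+5 = 47; aux=3
e=14: not odd, s = 47-14 = 33; aux=17
e=14: not odd, s = 33-14 = 19; aux=31
e=8: not odd, s = 19-8 = 11; aux=39
e=9: odd, s = 11*2+9 = 31; aux=40
e=12: not odd, s = 31-12 = 19; aux=52
e=-2: not odd, s = 19-(-2) = 21; aux=50
s*aux = 21*50 = 1050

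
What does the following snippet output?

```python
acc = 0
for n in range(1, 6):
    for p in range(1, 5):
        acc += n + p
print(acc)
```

110

n=1,p=1: acc = 0+2 = 2
n=1,p=2: acc = 2+3 = 5
n=1,p=3: acc = 5+4 = 9
n=1,p=4: acc = 9+5 = 14
n=2,p=1: acc = 14+3 = 17
n=2,p=2: acc = 17+4 = 21
n=2,p=3: acc = 21+5 = 26
n=2,p=4: acc = 26+6 = 32
n=3,p=1: acc = 32+4 = 36
n=3,p=2: acc = 36+5 = 41
n=3,p=3: acc = 41+6 = 47
n=3,p=4: acc = 47+7 = 54
n=4,p=1: acc = 54+5 = 59
n=4,p=2: acc = 59+6 = 65
n=4,p=3: acc = 65+7 = 72
n=4,p=4: acc = 72+8 = 80
n=5,p=1: acc = 80+6 = 86
n=5,p=2: acc = 86+7 = 93
n=5,p=3: acc = 93+8 = 101
n=5,p=4: acc = 101+9 = 110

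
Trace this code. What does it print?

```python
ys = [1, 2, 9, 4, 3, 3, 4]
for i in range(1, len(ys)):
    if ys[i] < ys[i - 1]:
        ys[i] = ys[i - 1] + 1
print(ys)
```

[1, 2, 9, 10, 11, 12, 13]

i=1: 2>=1, unchanged → [1, 2, 9, 4, 3, 3, 4]
i=2: 9>=2, unchanged → [1, 2, 9, 4, 3, 3, 4]
i=3: 4<9, ys[3] = 9+1 = 10 → [1, 2, 9, 10, 3, 3, 4]
i=4: 3<10, ys[4] = 10+1 = 11 → [1, 2, 9, 10, 11, 3, 4]
i=5: 3<11, ys[5] = 11+1 = 12 → [1, 2, 9, 10, 11, 12, 4]
i=6: 4<12, ys[6] = 12+1 = 13 → [1, 2, 9, 10, 11, 12, 13]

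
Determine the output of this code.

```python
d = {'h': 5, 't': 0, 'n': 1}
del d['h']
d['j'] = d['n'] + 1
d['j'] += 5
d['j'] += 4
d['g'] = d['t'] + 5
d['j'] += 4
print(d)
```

del 'h' → {'t': 0, 'n': 1}
d['j'] = d['n']+1 = 2 → {'t': 0, 'n': 1, 'j': 2}
d['j'] = 2+5 = 7 → {'t': 0, 'n': 1, 'j': 7}
d['j'] = 7+4 = 11 → {'t': 0, 'n': 1, 'j': 11}
d['g'] = d['t']+5 = 5 → {'t': 0, 'n': 1, 'j': 11, 'g': 5}
d['j'] = 11+4 = 15 → {'t': 0, 'n': 1, 'j': 15, 'g': 5}

{'t': 0, 'n': 1, 'j': 15, 'g': 5}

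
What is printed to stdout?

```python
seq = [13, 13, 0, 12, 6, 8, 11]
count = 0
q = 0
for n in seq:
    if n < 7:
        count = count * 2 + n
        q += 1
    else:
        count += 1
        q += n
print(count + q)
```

n=13: not <7, count = 0+1 = 1; q=13
n=13: not <7, count = 1+1 = 2; q=26
n=0: <7, count = 2*2+0 = 4; q=27
n=12: not <7, count = 4+1 = 5; q=39
n=6: <7, count = 5*2+6 = 16; q=40
n=8: not <7, count = 16+1 = 17; q=48
n=11: not <7, count = 17+1 = 18; q=59
count+q = 18+59 = 77

77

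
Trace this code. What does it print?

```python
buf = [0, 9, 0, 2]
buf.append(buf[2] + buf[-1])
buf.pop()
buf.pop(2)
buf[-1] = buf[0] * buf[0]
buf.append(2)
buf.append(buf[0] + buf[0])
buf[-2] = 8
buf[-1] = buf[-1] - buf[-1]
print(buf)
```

[0, 9, 0, 8, 0]

append buf[2]+buf[-1] = 0+2 = 2 → [0, 9, 0, 2, 2]
pop() removes 2 → [0, 9, 0, 2]
pop(2) removes 0 → [0, 9, 2]
buf[-1] = buf[0]*buf[0] = 0*0 = 0 → [0, 9, 0]
append 2 → [0, 9, 0, 2]
append buf[0]+buf[0] = 0+0 = 0 → [0, 9, 0, 2, 0]
buf[-2] = 8 → [0, 9, 0, 8, 0]
buf[-1] = buf[-1]-buf[-1] = 0-0 = 0 → [0, 9, 0, 8, 0]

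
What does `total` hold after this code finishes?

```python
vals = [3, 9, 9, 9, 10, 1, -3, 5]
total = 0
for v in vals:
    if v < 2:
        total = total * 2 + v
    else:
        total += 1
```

v=3: not <2, total = 0+1 = 1
v=9: not <2, total = 1+1 = 2
v=9: not <2, total = 2+1 = 3
v=9: not <2, total = 3+1 = 4
v=10: not <2, total = 4+1 = 5
v=1: <2, total = 5*2+1 = 11
v=-3: <2, total = 11*2+(-3) = 19
v=5: not <2, total = 19+1 = 20

20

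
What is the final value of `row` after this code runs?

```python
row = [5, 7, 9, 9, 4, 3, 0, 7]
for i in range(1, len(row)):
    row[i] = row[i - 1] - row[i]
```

[5, -2, -11, -20, -24, -27, -27, -34]

i=1: row[1] = 5-7 = -2 → [5, -2, 9, 9, 4, 3, 0, 7]
i=2: row[2] = (-2)-9 = -11 → [5, -2, -11, 9, 4, 3, 0, 7]
i=3: row[3] = (-11)-9 = -20 → [5, -2, -11, -20, 4, 3, 0, 7]
i=4: row[4] = (-20)-4 = -24 → [5, -2, -11, -20, -24, 3, 0, 7]
i=5: row[5] = (-24)-3 = -27 → [5, -2, -11, -20, -24, -27, 0, 7]
i=6: row[6] = (-27)-0 = -27 → [5, -2, -11, -20, -24, -27, -27, 7]
i=7: row[7] = (-27)-7 = -34 → [5, -2, -11, -20, -24, -27, -27, -34]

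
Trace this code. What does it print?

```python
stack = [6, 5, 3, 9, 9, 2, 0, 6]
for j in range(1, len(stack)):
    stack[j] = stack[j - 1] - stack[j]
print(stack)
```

j=1: stack[1] = 6-5 = 1 → [6, 1, 3, 9, 9, 2, 0, 6]
j=2: stack[2] = 1-3 = -2 → [6, 1, -2, 9, 9, 2, 0, 6]
j=3: stack[3] = (-2)-9 = -11 → [6, 1, -2, -11, 9, 2, 0, 6]
j=4: stack[4] = (-11)-9 = -20 → [6, 1, -2, -11, -20, 2, 0, 6]
j=5: stack[5] = (-20)-2 = -22 → [6, 1, -2, -11, -20, -22, 0, 6]
j=6: stack[6] = (-22)-0 = -22 → [6, 1, -2, -11, -20, -22, -22, 6]
j=7: stack[7] = (-22)-6 = -28 → [6, 1, -2, -11, -20, -22, -22, -28]

[6, 1, -2, -11, -20, -22, -22, -28]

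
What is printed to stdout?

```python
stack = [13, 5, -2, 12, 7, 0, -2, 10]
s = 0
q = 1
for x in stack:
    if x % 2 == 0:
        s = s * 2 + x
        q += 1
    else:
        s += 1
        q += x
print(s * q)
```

x=13: not even, s = 0+1 = 1; q=14
x=5: not even, s = 1+1 = 2; q=19
x=-2: even, s = 2*2+(-2) = 2; q=20
x=12: even, s = 2*2+12 = 16; q=21
x=7: not even, s = 16+1 = 17; q=28
x=0: even, s = 17*2+0 = 34; q=29
x=-2: even, s = 34*2+(-2) = 66; q=30
x=10: even, s = 66*2+10 = 142; q=31
s*q = 142*31 = 4402

4402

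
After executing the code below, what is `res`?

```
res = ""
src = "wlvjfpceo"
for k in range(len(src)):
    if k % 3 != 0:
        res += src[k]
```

k=0: skip
k=1: add 'l' → 'l'
k=2: add 'v' → 'lv'
k=3: skip
k=4: add 'f' → 'lvf'
k=5: add 'p' → 'lvfp'
k=6: skip
k=7: add 'e' → 'lvfpe'
k=8: add 'o' → 'lvfpeo'

'lvfpeo'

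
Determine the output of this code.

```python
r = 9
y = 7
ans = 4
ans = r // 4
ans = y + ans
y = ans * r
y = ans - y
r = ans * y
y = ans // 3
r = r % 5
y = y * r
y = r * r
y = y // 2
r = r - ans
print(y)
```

2

ans = 9//4 = 2
ans = 7+2 = 9
y = 9*9 = 81
y = 9-81 = -72
r = 9*(-72) = -648
y = 9//3 = 3
r = (-648)%5 = 2
y = 3*2 = 6
y = 2*2 = 4
y = 4//2 = 2
r = 2-9 = -7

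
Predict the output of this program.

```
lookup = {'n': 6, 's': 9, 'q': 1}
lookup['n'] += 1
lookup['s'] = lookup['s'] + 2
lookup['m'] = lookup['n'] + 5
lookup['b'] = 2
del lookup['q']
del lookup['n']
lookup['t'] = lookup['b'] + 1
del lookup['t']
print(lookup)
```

lookup['n'] = 6+1 = 7 → {'n': 7, 's': 9, 'q': 1}
lookup['s'] = lookup['s']+2 = 11 → {'n': 7, 's': 11, 'q': 1}
lookup['m'] = lookup['n']+5 = 12 → {'n': 7, 's': 11, 'q': 1, 'm': 12}
lookup['b'] = 2 → {'n': 7, 's': 11, 'q': 1, 'm': 12, 'b': 2}
del 'q' → {'n': 7, 's': 11, 'm': 12, 'b': 2}
del 'n' → {'s': 11, 'm': 12, 'b': 2}
lookup['t'] = lookup['b']+1 = 3 → {'s': 11, 'm': 12, 'b': 2, 't': 3}
del 't' → {'s': 11, 'm': 12, 'b': 2}

{'s': 11, 'm': 12, 'b': 2}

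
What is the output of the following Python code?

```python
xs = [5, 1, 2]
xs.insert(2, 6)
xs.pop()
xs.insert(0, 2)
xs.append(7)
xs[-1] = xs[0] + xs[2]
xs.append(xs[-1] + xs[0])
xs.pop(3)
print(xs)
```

insert 6 at 2 → [5, 1, 6, 2]
pop() removes 2 → [5, 1, 6]
insert 2 at 0 → [2, 5, 1, 6]
append 7 → [2, 5, 1, 6, 7]
xs[-1] = xs[0]+xs[2] = 2+1 = 3 → [2, 5, 1, 6, 3]
append xs[-1]+xs[0] = 3+2 = 5 → [2, 5, 1, 6, 3, 5]
pop(3) removes 6 → [2, 5, 1, 3, 5]

[2, 5, 1, 3, 5]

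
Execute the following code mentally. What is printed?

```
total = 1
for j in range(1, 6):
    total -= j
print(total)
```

j=1: total = 1-1 = 0
j=2: total = 0-2 = -2
j=3: total = (-2)-3 = -5
j=4: total = (-5)-4 = -9
j=5: total = (-9)-5 = -14

-14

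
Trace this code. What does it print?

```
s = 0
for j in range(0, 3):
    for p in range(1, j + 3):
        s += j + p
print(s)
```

30

j=0,p=1: s = 0+1 = 1
j=0,p=2: s = 1+2 = 3
j=1,p=1: s = 3+2 = 5
j=1,p=2: s = 5+3 = 8
j=1,p=3: s = 8+4 = 12
j=2,p=1: s = 12+3 = 15
j=2,p=2: s = 15+4 = 19
j=2,p=3: s = 19+5 = 24
j=2,p=4: s = 24+6 = 30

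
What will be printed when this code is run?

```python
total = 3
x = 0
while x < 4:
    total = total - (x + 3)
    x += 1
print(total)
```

-15

x=0: total = 3-3 = 0
x=1: total = 0-4 = -4
x=2: total = (-4)-5 = -9
x=3: total = (-9)-6 = -15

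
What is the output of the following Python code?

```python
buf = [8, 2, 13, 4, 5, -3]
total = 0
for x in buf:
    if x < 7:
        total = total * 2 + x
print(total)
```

x=8: not <7
x=2: <7, total = 0*2+2 = 2
x=13: not <7
x=4: <7, total = 2*2+4 = 8
x=5: <7, total = 8*2+5 = 21
x=-3: <7, total = 21*2+(-3) = 39

39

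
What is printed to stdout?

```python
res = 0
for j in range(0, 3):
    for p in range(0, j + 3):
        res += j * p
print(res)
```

26

j=0,p=0: res = 0+0 = 0
j=0,p=1: res = 0+0 = 0
j=0,p=2: res = 0+0 = 0
j=1,p=0: res = 0+0 = 0
j=1,p=1: res = 0+1 = 1
j=1,p=2: res = 1+2 = 3
j=1,p=3: res = 3+3 = 6
j=2,p=0: res = 6+0 = 6
j=2,p=1: res = 6+2 = 8
j=2,p=2: res = 8+4 = 12
j=2,p=3: res = 12+6 = 18
j=2,p=4: res = 18+8 = 26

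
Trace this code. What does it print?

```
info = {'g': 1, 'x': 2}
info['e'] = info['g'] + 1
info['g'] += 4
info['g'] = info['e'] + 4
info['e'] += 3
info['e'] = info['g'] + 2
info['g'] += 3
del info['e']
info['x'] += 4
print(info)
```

{'g': 9, 'x': 6}

info['e'] = info['g']+1 = 2 → {'g': 1, 'x': 2, 'e': 2}
info['g'] = 1+4 = 5 → {'g': 5, 'x': 2, 'e': 2}
info['g'] = info['e']+4 = 6 → {'g': 6, 'x': 2, 'e': 2}
info['e'] = 2+3 = 5 → {'g': 6, 'x': 2, 'e': 5}
info['e'] = info['g']+2 = 8 → {'g': 6, 'x': 2, 'e': 8}
info['g'] = 6+3 = 9 → {'g': 9, 'x': 2, 'e': 8}
del 'e' → {'g': 9, 'x': 2}
info['x'] = 2+4 = 6 → {'g': 9, 'x': 6}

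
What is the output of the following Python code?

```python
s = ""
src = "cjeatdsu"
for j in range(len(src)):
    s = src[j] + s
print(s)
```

j=0: prepend 'c' → 'c'
j=1: prepend 'j' → 'jc'
j=2: prepend 'e' → 'ejc'
j=3: prepend 'a' → 'aejc'
j=4: prepend 't' → 'taejc'
j=5: prepend 'd' → 'dtaejc'
j=6: prepend 's' → 'sdtaejc'
j=7: prepend 'u' → 'usdtaejc'

usdtaejc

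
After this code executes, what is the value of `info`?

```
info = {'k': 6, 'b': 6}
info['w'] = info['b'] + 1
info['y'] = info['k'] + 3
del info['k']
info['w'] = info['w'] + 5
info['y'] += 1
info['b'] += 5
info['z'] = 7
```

info['w'] = info['b']+1 = 7 → {'k': 6, 'b': 6, 'w': 7}
info['y'] = info['k']+3 = 9 → {'k': 6, 'b': 6, 'w': 7, 'y': 9}
del 'k' → {'b': 6, 'w': 7, 'y': 9}
info['w'] = info['w']+5 = 12 → {'b': 6, 'w': 12, 'y': 9}
info['y'] = 9+1 = 10 → {'b': 6, 'w': 12, 'y': 10}
info['b'] = 6+5 = 11 → {'b': 11, 'w': 12, 'y': 10}
info['z'] = 7 → {'b': 11, 'w': 12, 'y': 10, 'z': 7}

{'b': 11, 'w': 12, 'y': 10, 'z': 7}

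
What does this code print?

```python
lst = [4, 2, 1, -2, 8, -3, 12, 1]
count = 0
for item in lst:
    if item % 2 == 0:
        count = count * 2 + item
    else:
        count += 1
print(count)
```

111

item=4: even, count = 0*2+4 = 4
item=2: even, count = 4*2+2 = 10
item=1: not even, count = 10+1 = 11
item=-2: even, count = 11*2+(-2) = 20
item=8: even, count = 20*2+8 = 48
item=-3: not even, count = 48+1 = 49
item=12: even, count = 49*2+12 = 110
item=1: not even, count = 110+1 = 111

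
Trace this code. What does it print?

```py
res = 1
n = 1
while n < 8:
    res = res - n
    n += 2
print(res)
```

n=1: res = 1-1 = 0
n=3: res = 0-3 = -3
n=5: res = (-3)-5 = -8
n=7: res = (-8)-7 = -15

-15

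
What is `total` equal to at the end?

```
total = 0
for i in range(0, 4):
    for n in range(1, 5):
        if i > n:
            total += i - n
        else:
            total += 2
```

30

i=0,n=1: not 0>1, total = 0+2 = 2
i=0,n=2: not 0>2, total = 2+2 = 4
i=0,n=3: not 0>3, total = 4+2 = 6
i=0,n=4: not 0>4, total = 6+2 = 8
i=1,n=1: not 1>1, total = 8+2 = 10
i=1,n=2: not 1>2, total = 10+2 = 12
i=1,n=3: not 1>3, total = 12+2 = 14
i=1,n=4: not 1>4, total = 14+2 = 16
i=2,n=1: 2>1, total = 16+1 = 17
i=2,n=2: not 2>2, total = 17+2 = 19
i=2,n=3: not 2>3, total = 19+2 = 21
i=2,n=4: not 2>4, total = 21+2 = 23
i=3,n=1: 3>1, total = 23+2 = 25
i=3,n=2: 3>2, total = 25+1 = 26
i=3,n=3: not 3>3, total = 26+2 = 28
i=3,n=4: not 3>4, total = 28+2 = 30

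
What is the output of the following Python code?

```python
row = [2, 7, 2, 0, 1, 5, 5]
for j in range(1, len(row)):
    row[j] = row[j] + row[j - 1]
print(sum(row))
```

j=1: row[1] = 7+2 = 9 → [2, 9, 2, 0, 1, 5, 5]
j=2: row[2] = 2+9 = 11 → [2, 9, 11, 0, 1, 5, 5]
j=3: row[3] = 0+11 = 11 → [2, 9, 11, 11, 1, 5, 5]
j=4: row[4] = 1+11 = 12 → [2, 9, 11, 11, 12, 5, 5]
j=5: row[5] = 5+12 = 17 → [2, 9, 11, 11, 12, 17, 5]
j=6: row[6] = 5+17 = 22 → [2, 9, 11, 11, 12, 17, 22]
sum = 84

84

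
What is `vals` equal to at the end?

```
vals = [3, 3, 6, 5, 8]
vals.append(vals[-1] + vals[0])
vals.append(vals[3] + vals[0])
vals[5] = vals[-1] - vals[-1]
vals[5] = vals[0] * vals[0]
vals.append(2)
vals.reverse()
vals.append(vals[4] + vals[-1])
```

append vals[-1]+vals[0] = 8+3 = 11 → [3, 3, 6, 5, 8, 11]
append vals[3]+vals[0] = 5+3 = 8 → [3, 3, 6, 5, 8, 11, 8]
vals[5] = vals[-1]-vals[-1] = 8-8 = 0 → [3, 3, 6, 5, 8, 0, 8]
vals[5] = vals[0]*vals[0] = 3*3 = 9 → [3, 3, 6, 5, 8, 9, 8]
append 2 → [3, 3, 6, 5, 8, 9, 8, 2]
reverse → [2, 8, 9, 8, 5, 6, 3, 3]
append vals[4]+vals[-1] = 5+3 = 8 → [2, 8, 9, 8, 5, 6, 3, 3, 8]

[2, 8, 9, 8, 5, 6, 3, 3, 8]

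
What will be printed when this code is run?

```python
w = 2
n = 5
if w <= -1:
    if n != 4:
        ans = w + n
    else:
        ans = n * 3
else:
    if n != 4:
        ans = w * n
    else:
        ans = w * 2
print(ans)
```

10

w=2, n=5
w <= -1 is False; n != 4 is True
→ ans = w * n = 10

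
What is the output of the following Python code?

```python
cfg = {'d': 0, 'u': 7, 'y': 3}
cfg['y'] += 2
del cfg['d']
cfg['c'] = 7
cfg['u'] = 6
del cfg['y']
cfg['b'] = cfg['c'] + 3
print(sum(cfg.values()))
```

23

cfg['y'] = 3+2 = 5 → {'d': 0, 'u': 7, 'y': 5}
del 'd' → {'u': 7, 'y': 5}
cfg['c'] = 7 → {'u': 7, 'y': 5, 'c': 7}
cfg['u'] = 6 → {'u': 6, 'y': 5, 'c': 7}
del 'y' → {'u': 6, 'c': 7}
cfg['b'] = cfg['c']+3 = 10 → {'u': 6, 'c': 7, 'b': 10}
sum of values = 23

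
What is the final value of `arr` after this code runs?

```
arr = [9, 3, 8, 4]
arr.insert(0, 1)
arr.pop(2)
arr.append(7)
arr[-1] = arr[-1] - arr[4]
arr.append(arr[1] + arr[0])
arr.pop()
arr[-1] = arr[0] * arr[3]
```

[1, 9, 8, 4, 4]

insert 1 at 0 → [1, 9, 3, 8, 4]
pop(2) removes 3 → [1, 9, 8, 4]
append 7 → [1, 9, 8, 4, 7]
arr[-1] = arr[-1]-arr[4] = 7-7 = 0 → [1, 9, 8, 4, 0]
append arr[1]+arr[0] = 9+1 = 10 → [1, 9, 8, 4, 0, 10]
pop() removes 10 → [1, 9, 8, 4, 0]
arr[-1] = arr[0]*arr[3] = 1*4 = 4 → [1, 9, 8, 4, 4]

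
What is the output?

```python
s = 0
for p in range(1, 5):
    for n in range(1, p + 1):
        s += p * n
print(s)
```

p=1,n=1: s = 0+1 = 1
p=2,n=1: s = 1+2 = 3
p=2,n=2: s = 3+4 = 7
p=3,n=1: s = 7+3 = 10
p=3,n=2: s = 10+6 = 16
p=3,n=3: s = 16+9 = 25
p=4,n=1: s = 25+4 = 29
p=4,n=2: s = 29+8 = 37
p=4,n=3: s = 37+12 = 49
p=4,n=4: s = 49+16 = 65

65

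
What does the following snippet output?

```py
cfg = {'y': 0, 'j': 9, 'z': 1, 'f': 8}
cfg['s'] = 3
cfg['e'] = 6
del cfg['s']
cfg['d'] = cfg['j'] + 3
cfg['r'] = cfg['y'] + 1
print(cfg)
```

cfg['s'] = 3 → {'y': 0, 'j': 9, 'z': 1, 'f': 8, 's': 3}
cfg['e'] = 6 → {'y': 0, 'j': 9, 'z': 1, 'f': 8, 's': 3, 'e': 6}
del 's' → {'y': 0, 'j': 9, 'z': 1, 'f': 8, 'e': 6}
cfg['d'] = cfg['j']+3 = 12 → {'y': 0, 'j': 9, 'z': 1, 'f': 8, 'e': 6, 'd': 12}
cfg['r'] = cfg['y']+1 = 1 → {'y': 0, 'j': 9, 'z': 1, 'f': 8, 'e': 6, 'd': 12, 'r': 1}

{'y': 0, 'j': 9, 'z': 1, 'f': 8, 'e': 6, 'd': 12, 'r': 1}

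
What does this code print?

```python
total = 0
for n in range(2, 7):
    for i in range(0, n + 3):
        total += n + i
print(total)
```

260

n=2,i=0: total = 0+2 = 2
n=2,i=1: total = 2+3 = 5
n=2,i=2: total = 5+4 = 9
n=2,i=3: total = 9+5 = 14
n=2,i=4: total = 14+6 = 20
n=3,i=0: total = 20+3 = 23
n=3,i=1: total = 23+4 = 27
n=3,i=2: total = 27+5 = 32
n=3,i=3: total = 32+6 = 38
n=3,i=4: total = 38+7 = 45
n=3,i=5: total = 45+8 = 53
n=4,i=0: total = 53+4 = 57
n=4,i=1: total = 57+5 = 62
n=4,i=2: total = 62+6 = 68
n=4,i=3: total = 68+7 = 75
n=4,i=4: total = 75+8 = 83
n=4,i=5: total = 83+9 = 92
n=4,i=6: total = 92+10 = 102
n=5,i=0: total = 102+5 = 107
n=5,i=1: total = 107+6 = 113
n=5,i=2: total = 113+7 = 120
n=5,i=3: total = 120+8 = 128
n=5,i=4: total = 128+9 = 137
n=5,i=5: total = 137+10 = 147
n=5,i=6: total = 147+11 = 158
n=5,i=7: total = 158+12 = 170
n=6,i=0: total = 170+6 = 176
n=6,i=1: total = 176+7 = 183
n=6,i=2: total = 183+8 = 191
n=6,i=3: total = 191+9 = 200
n=6,i=4: total = 200+10 = 210
n=6,i=5: total = 210+11 = 221
n=6,i=6: total = 221+12 = 233
n=6,i=7: total = 233+13 = 246
n=6,i=8: total = 246+14 = 260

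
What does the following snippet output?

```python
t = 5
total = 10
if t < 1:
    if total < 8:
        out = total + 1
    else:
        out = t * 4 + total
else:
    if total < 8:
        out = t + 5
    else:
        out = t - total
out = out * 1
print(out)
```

t=5, total=10
t < 1 is False; total < 8 is False
→ out = t - total = -5
out = (-5)*1 = -5

-5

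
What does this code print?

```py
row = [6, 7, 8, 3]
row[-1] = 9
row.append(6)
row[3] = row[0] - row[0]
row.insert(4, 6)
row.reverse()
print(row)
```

[6, 6, 0, 8, 7, 6]

row[-1] = 9 → [6, 7, 8, 9]
append 6 → [6, 7, 8, 9, 6]
row[3] = row[0]-row[0] = 6-6 = 0 → [6, 7, 8, 0, 6]
insert 6 at 4 → [6, 7, 8, 0, 6, 6]
reverse → [6, 6, 0, 8, 7, 6]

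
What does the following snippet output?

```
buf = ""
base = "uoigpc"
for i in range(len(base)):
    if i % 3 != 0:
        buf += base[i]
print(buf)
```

oipc

i=0: skip
i=1: add 'o' → 'o'
i=2: add 'i' → 'oi'
i=3: skip
i=4: add 'p' → 'oip'
i=5: add 'c' → 'oipc'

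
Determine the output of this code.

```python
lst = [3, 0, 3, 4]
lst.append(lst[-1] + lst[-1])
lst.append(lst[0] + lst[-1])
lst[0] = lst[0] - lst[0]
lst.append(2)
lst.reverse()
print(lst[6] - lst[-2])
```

0

append lst[-1]+lst[-1] = 4+4 = 8 → [3, 0, 3, 4, 8]
append lst[0]+lst[-1] = 3+8 = 11 → [3, 0, 3, 4, 8, 11]
lst[0] = lst[0]-lst[0] = 3-3 = 0 → [0, 0, 3, 4, 8, 11]
append 2 → [0, 0, 3, 4, 8, 11, 2]
reverse → [2, 11, 8, 4, 3, 0, 0]
lst[6]-lst[-2] = 0-0 = 0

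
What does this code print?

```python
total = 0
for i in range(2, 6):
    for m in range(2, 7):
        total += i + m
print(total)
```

i=2,m=2: total = 0+4 = 4
i=2,m=3: total = 4+5 = 9
i=2,m=4: total = 9+6 = 15
i=2,m=5: total = 15+7 = 22
i=2,m=6: total = 22+8 = 30
i=3,m=2: total = 30+5 = 35
i=3,m=3: total = 35+6 = 41
i=3,m=4: total = 41+7 = 48
i=3,m=5: total = 48+8 = 56
i=3,m=6: total = 56+9 = 65
i=4,m=2: total = 65+6 = 71
i=4,m=3: total = 71+7 = 78
i=4,m=4: total = 78+8 = 86
i=4,m=5: total = 86+9 = 95
i=4,m=6: total = 95+10 = 105
i=5,m=2: total = 105+7 = 112
i=5,m=3: total = 112+8 = 120
i=5,m=4: total = 120+9 = 129
i=5,m=5: total = 129+10 = 139
i=5,m=6: total = 139+11 = 150

150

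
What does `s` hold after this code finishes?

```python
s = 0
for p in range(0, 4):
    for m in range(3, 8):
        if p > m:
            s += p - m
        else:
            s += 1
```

20

p=0,m=3: not 0>3, s = 0+1 = 1
p=0,m=4: not 0>4, s = 1+1 = 2
p=0,m=5: not 0>5, s = 2+1 = 3
p=0,m=6: not 0>6, s = 3+1 = 4
p=0,m=7: not 0>7, s = 4+1 = 5
p=1,m=3: not 1>3, s = 5+1 = 6
p=1,m=4: not 1>4, s = 6+1 = 7
p=1,m=5: not 1>5, s = 7+1 = 8
p=1,m=6: not 1>6, s = 8+1 = 9
p=1,m=7: not 1>7, s = 9+1 = 10
p=2,m=3: not 2>3, s = 10+1 = 11
p=2,m=4: not 2>4, s = 11+1 = 12
p=2,m=5: not 2>5, s = 12+1 = 13
p=2,m=6: not 2>6, s = 13+1 = 14
p=2,m=7: not 2>7, s = 14+1 = 15
p=3,m=3: not 3>3, s = 15+1 = 16
p=3,m=4: not 3>4, s = 16+1 = 17
p=3,m=5: not 3>5, s = 17+1 = 18
p=3,m=6: not 3>6, s = 18+1 = 19
p=3,m=7: not 3>7, s = 19+1 = 20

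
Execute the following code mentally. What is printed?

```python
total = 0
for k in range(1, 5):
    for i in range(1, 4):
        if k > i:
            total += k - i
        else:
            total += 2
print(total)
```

22

k=1,i=1: not 1>1, total = 0+2 = 2
k=1,i=2: not 1>2, total = 2+2 = 4
k=1,i=3: not 1>3, total = 4+2 = 6
k=2,i=1: 2>1, total = 6+1 = 7
k=2,i=2: not 2>2, total = 7+2 = 9
k=2,i=3: not 2>3, total = 9+2 = 11
k=3,i=1: 3>1, total = 11+2 = 13
k=3,i=2: 3>2, total = 13+1 = 14
k=3,i=3: not 3>3, total = 14+2 = 16
k=4,i=1: 4>1, total = 16+3 = 19
k=4,i=2: 4>2, total = 19+2 = 21
k=4,i=3: 4>3, total = 21+1 = 22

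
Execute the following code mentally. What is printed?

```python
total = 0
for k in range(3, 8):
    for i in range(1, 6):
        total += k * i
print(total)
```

375

k=3,i=1: total = 0+3 = 3
k=3,i=2: total = 3+6 = 9
k=3,i=3: total = 9+9 = 18
k=3,i=4: total = 18+12 = 30
k=3,i=5: total = 30+15 = 45
k=4,i=1: total = 45+4 = 49
k=4,i=2: total = 49+8 = 57
k=4,i=3: total = 57+12 = 69
k=4,i=4: total = 69+16 = 85
k=4,i=5: total = 85+20 = 105
k=5,i=1: total = 105+5 = 110
k=5,i=2: total = 110+10 = 120
k=5,i=3: total = 120+15 = 135
k=5,i=4: total = 135+20 = 155
k=5,i=5: total = 155+25 = 180
k=6,i=1: total = 180+6 = 186
k=6,i=2: total = 186+12 = 198
k=6,i=3: total = 198+18 = 216
k=6,i=4: total = 216+24 = 240
k=6,i=5: total = 240+30 = 270
k=7,i=1: total = 270+7 = 277
k=7,i=2: total = 277+14 = 291
k=7,i=3: total = 291+21 = 312
k=7,i=4: total = 312+28 = 340
k=7,i=5: total = 340+35 = 375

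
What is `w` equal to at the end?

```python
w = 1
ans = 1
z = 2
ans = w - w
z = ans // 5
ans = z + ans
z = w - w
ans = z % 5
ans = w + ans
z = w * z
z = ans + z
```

ans = 1-1 = 0
z = 0//5 = 0
ans = 0+0 = 0
z = 1-1 = 0
ans = 0%5 = 0
ans = 1+0 = 1
z = 1*0 = 0
z = 1+0 = 1

1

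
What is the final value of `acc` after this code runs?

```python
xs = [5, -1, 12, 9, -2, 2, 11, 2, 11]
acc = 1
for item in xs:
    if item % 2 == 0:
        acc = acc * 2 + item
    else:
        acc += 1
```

153

item=5: not even, acc = 1+1 = 2
item=-1: not even, acc = 2+1 = 3
item=12: even, acc = 3*2+12 = 18
item=9: not even, acc = 18+1 = 19
item=-2: even, acc = 19*2+(-2) = 36
item=2: even, acc = 36*2+2 = 74
item=11: not even, acc = 74+1 = 75
item=2: even, acc = 75*2+2 = 152
item=11: not even, acc = 152+1 = 153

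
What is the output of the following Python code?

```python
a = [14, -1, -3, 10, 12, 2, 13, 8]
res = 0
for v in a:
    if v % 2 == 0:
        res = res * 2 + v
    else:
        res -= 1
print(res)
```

v=14: even, res = 0*2+14 = 14
v=-1: not even, res = 14-1 = 13
v=-3: not even, res = 13-1 = 12
v=10: even, res = 12*2+10 = 34
v=12: even, res = 34*2+12 = 80
v=2: even, res = 80*2+2 = 162
v=13: not even, res = 162-1 = 161
v=8: even, res = 161*2+8 = 330

330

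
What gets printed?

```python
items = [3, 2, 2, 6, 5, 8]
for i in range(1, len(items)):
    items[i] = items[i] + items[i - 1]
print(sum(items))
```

i=1: items[1] = 2+3 = 5 → [3, 5, 2, 6, 5, 8]
i=2: items[2] = 2+5 = 7 → [3, 5, 7, 6, 5, 8]
i=3: items[3] = 6+7 = 13 → [3, 5, 7, 13, 5, 8]
i=4: items[4] = 5+13 = 18 → [3, 5, 7, 13, 18, 8]
i=5: items[5] = 8+18 = 26 → [3, 5, 7, 13, 18, 26]
sum = 72

72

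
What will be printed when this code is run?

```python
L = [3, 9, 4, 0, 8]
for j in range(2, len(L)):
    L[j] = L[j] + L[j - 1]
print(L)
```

j=2: L[2] = 4+9 = 13 → [3, 9, 13, 0, 8]
j=3: L[3] = 0+13 = 13 → [3, 9, 13, 13, 8]
j=4: L[4] = 8+13 = 21 → [3, 9, 13, 13, 21]

[3, 9, 13, 13, 21]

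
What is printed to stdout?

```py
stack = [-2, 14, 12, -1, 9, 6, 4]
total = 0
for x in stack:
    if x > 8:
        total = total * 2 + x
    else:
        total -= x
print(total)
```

97

x=-2: not >8, total = 0-(-2) = 2
x=14: >8, total = 2*2+14 = 18
x=12: >8, total = 18*2+12 = 48
x=-1: not >8, total = 48-(-1) = 49
x=9: >8, total = 49*2+9 = 107
x=6: not >8, total = 107-6 = 101
x=4: not >8, total = 101-4 = 97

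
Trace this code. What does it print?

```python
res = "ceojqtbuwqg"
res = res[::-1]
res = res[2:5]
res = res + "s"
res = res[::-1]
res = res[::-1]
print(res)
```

reverse → 'gqwubtqjoec'
slice [2:5] → 'wub'
+ 's' → 'wubs'
reverse → 'sbuw'
reverse → 'wubs'

wubs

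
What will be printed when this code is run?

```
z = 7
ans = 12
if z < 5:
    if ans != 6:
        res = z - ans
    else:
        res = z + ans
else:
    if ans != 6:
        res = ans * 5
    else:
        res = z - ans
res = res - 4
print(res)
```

z=7, ans=12
z < 5 is False; ans != 6 is True
→ res = ans * 5 = 60
res = 60-4 = 56

56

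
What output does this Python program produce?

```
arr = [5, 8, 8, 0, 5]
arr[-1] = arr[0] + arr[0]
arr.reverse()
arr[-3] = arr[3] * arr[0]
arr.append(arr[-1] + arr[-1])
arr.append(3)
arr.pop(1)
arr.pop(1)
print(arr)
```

arr[-1] = arr[0]+arr[0] = 5+5 = 10 → [5, 8, 8, 0, 10]
reverse → [10, 0, 8, 8, 5]
arr[-3] = arr[3]*arr[0] = 8*10 = 80 → [10, 0, 80, 8, 5]
append arr[-1]+arr[-1] = 5+5 = 10 → [10, 0, 80, 8, 5, 10]
append 3 → [10, 0, 80, 8, 5, 10, 3]
pop(1) removes 0 → [10, 80, 8, 5, 10, 3]
pop(1) removes 80 → [10, 8, 5, 10, 3]

[10, 8, 5, 10, 3]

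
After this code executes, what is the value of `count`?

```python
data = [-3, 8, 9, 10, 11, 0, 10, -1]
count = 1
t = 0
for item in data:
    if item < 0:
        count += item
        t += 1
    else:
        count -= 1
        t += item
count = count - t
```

item=-3: <0, count = 1+(-3) = -2; t=1
item=8: not <0, count = (-2)-1 = -3; t=9
item=9: not <0, count = (-3)-1 = -4; t=18
item=10: not <0, count = (-4)-1 = -5; t=28
item=11: not <0, count = (-5)-1 = -6; t=39
item=0: not <0, count = (-6)-1 = -7; t=39
item=10: not <0, count = (-7)-1 = -8; t=49
item=-1: <0, count = (-8)+(-1) = -9; t=50
count-t = (-9)-50 = -59

-59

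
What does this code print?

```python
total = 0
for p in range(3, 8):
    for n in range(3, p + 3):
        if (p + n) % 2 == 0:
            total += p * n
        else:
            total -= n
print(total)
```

p=3,n=3: even sum, total = 0+9 = 9
p=3,n=4: odd sum, total = 9-4 = 5
p=3,n=5: even sum, total = 5+15 = 20
p=4,n=3: odd sum, total = 20-3 = 17
p=4,n=4: even sum, total = 17+16 = 33
p=4,n=5: odd sum, total = 33-5 = 28
p=4,n=6: even sum, total = 28+24 = 52
p=5,n=3: even sum, total = 52+15 = 67
p=5,n=4: odd sum, total = 67-4 = 63
p=5,n=5: even sum, total = 63+25 = 88
p=5,n=6: odd sum, total = 88-6 = 82
p=5,n=7: even sum, total = 82+35 = 117
p=6,n=3: odd sum, total = 117-3 = 114
p=6,n=4: even sum, total = 114+24 = 138
p=6,n=5: odd sum, total = 138-5 = 133
p=6,n=6: even sum, total = 133+36 = 169
p=6,n=7: odd sum, total = 169-7 = 162
p=6,n=8: even sum, total = 162+48 = 210
p=7,n=3: even sum, total = 210+21 = 231
p=7,n=4: odd sum, total = 231-4 = 227
p=7,n=5: even sum, total = 227+35 = 262
p=7,n=6: odd sum, total = 262-6 = 256
p=7,n=7: even sum, total = 256+49 = 305
p=7,n=8: odd sum, total = 305-8 = 297
p=7,n=9: even sum, total = 297+63 = 360

360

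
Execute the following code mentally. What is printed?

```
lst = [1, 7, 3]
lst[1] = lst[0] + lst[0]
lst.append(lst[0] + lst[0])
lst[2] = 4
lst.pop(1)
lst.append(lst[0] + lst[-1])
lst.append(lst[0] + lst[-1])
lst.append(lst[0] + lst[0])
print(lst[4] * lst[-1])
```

8

lst[1] = lst[0]+lst[0] = 1+1 = 2 → [1, 2, 3]
append lst[0]+lst[0] = 1+1 = 2 → [1, 2, 3, 2]
lst[2] = 4 → [1, 2, 4, 2]
pop(1) removes 2 → [1, 4, 2]
append lst[0]+lst[-1] = 1+2 = 3 → [1, 4, 2, 3]
append lst[0]+lst[-1] = 1+3 = 4 → [1, 4, 2, 3, 4]
append lst[0]+lst[0] = 1+1 = 2 → [1, 4, 2, 3, 4, 2]
lst[4]*lst[-1] = 4*2 = 8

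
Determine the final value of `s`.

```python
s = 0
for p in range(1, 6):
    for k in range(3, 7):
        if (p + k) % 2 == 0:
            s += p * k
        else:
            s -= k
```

p=1,k=3: even sum, s = 0+3 = 3
p=1,k=4: odd sum, s = 3-4 = -1
p=1,k=5: even sum, s = (-1)+5 = 4
p=1,k=6: odd sum, s = 4-6 = -2
p=2,k=3: odd sum, s = (-2)-3 = -5
p=2,k=4: even sum, s = (-5)+8 = 3
p=2,k=5: odd sum, s = 3-5 = -2
p=2,k=6: even sum, s = (-2)+12 = 10
p=3,k=3: even sum, s = 10+9 = 19
p=3,k=4: odd sum, s = 19-4 = 15
p=3,k=5: even sum, s = 15+15 = 30
p=3,k=6: odd sum, s = 30-6 = 24
p=4,k=3: odd sum, s = 24-3 = 21
p=4,k=4: even sum, s = 21+16 = 37
p=4,k=5: odd sum, s = 37-5 = 32
p=4,k=6: even sum, s = 32+24 = 56
p=5,k=3: even sum, s = 56+15 = 71
p=5,k=4: odd sum, s = 71-4 = 67
p=5,k=5: even sum, s = 67+25 = 92
p=5,k=6: odd sum, s = 92-6 = 86

86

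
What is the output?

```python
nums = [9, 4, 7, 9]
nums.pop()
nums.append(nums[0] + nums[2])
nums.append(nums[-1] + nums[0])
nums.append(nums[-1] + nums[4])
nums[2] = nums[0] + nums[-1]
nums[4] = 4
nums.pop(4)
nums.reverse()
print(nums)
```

[50, 16, 59, 4, 9]

pop() removes 9 → [9, 4, 7]
append nums[0]+nums[2] = 9+7 = 16 → [9, 4, 7, 16]
append nums[-1]+nums[0] = 16+9 = 25 → [9, 4, 7, 16, 25]
append nums[-1]+nums[4] = 25+25 = 50 → [9, 4, 7, 16, 25, 50]
nums[2] = nums[0]+nums[-1] = 9+50 = 59 → [9, 4, 59, 16, 25, 50]
nums[4] = 4 → [9, 4, 59, 16, 4, 50]
pop(4) removes 4 → [9, 4, 59, 16, 50]
reverse → [50, 16, 59, 4, 9]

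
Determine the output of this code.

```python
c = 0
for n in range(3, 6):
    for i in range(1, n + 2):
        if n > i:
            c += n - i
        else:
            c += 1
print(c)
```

25

n=3,i=1: 3>1, c = 0+2 = 2
n=3,i=2: 3>2, c = 2+1 = 3
n=3,i=3: not 3>3, c = 3+1 = 4
n=3,i=4: not 3>4, c = 4+1 = 5
n=4,i=1: 4>1, c = 5+3 = 8
n=4,i=2: 4>2, c = 8+2 = 10
n=4,i=3: 4>3, c = 10+1 = 11
n=4,i=4: not 4>4, c = 11+1 = 12
n=4,i=5: not 4>5, c = 12+1 = 13
n=5,i=1: 5>1, c = 13+4 = 17
n=5,i=2: 5>2, c = 17+3 = 20
n=5,i=3: 5>3, c = 20+2 = 22
n=5,i=4: 5>4, c = 22+1 = 23
n=5,i=5: not 5>5, c = 23+1 = 24
n=5,i=6: not 5>6, c = 24+1 = 25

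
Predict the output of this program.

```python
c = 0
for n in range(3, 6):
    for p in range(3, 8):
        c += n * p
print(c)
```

300

n=3,p=3: c = 0+9 = 9
n=3,p=4: c = 9+12 = 21
n=3,p=5: c = 21+15 = 36
n=3,p=6: c = 36+18 = 54
n=3,p=7: c = 54+21 = 75
n=4,p=3: c = 75+12 = 87
n=4,p=4: c = 87+16 = 103
n=4,p=5: c = 103+20 = 123
n=4,p=6: c = 123+24 = 147
n=4,p=7: c = 147+28 = 175
n=5,p=3: c = 175+15 = 190
n=5,p=4: c = 190+20 = 210
n=5,p=5: c = 210+25 = 235
n=5,p=6: c = 235+30 = 265
n=5,p=7: c = 265+35 = 300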